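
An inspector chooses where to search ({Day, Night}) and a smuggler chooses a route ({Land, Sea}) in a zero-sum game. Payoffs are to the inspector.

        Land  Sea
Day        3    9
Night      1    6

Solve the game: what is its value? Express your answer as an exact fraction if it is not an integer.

Row minima: Day → 3, Night → 1; maximin = 3.
Column maxima: Land → 3, Sea → 9; minimax = 3.
Since maximin = minimax = 3, there is a saddle point and the value is 3.

3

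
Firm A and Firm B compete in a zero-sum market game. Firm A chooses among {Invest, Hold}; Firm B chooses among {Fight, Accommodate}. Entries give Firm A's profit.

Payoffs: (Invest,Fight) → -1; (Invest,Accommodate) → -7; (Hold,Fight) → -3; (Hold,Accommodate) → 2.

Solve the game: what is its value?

Row minima: Invest → -7, Hold → -3; maximin = -3.
Column maxima: Fight → -1, Accommodate → 2; minimax = -1.
-3 ≠ -1, so there is no saddle point; optimal play is mixed.
Let Firm A play Invest with probability p. Expected payoff against Fight: (-1)p + (-3)(1−p) = 2p − 3; against Accommodate: (-7)p + 2(1−p) = −9p + 2.
Setting these equal: 2p − 3 = −9p + 2 ⇒ 11p = 5 ⇒ p = 5/11, and the value is (2)·(5/11) − 3 = -23/11.
For Firm B: with q = P(Fight), equating Invest's and Hold's payoffs gives 6q − 7 = −5q + 2 ⇒ q = 9/11.

-23/11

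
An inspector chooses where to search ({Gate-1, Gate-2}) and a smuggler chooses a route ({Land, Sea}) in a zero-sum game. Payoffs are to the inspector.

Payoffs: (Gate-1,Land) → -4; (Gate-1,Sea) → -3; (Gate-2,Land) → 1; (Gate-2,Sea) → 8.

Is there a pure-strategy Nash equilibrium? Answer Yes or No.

Row minima: Gate-1 → -4, Gate-2 → 1; maximin = 1.
Column maxima: Land → 1, Sea → 8; minimax = 1.
maximin = minimax = 1, so a saddle point exists.

Yes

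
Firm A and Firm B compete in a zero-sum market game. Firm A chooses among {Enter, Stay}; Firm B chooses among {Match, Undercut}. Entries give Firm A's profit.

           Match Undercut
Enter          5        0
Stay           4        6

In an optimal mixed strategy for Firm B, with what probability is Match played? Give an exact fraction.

Row minima: Enter → 0, Stay → 4; maximin = 4.
Column maxima: Match → 5, Undercut → 6; minimax = 5.
4 ≠ 5, so there is no saddle point; optimal play is mixed.
Let Firm A play Enter with probability p. Expected payoff against Match: 5p + 4(1−p) = p + 4; against Undercut: 0p + 6(1−p) = −6p + 6.
Setting these equal: p + 4 = −6p + 6 ⇒ 7p = 2 ⇒ p = 2/7, and the value is (1)·(2/7) + 4 = 30/7.
For Firm B: with q = P(Match), equating Enter's and Stay's payoffs gives 5q = −2q + 6 ⇒ q = 6/7.

6/7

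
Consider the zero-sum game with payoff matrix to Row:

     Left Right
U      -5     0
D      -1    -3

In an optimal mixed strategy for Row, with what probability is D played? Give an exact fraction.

Row minima: U → -5, D → -3; maximin = -3.
Column maxima: Left → -1, Right → 0; minimax = -1.
-3 ≠ -1, so there is no saddle point; optimal play is mixed.
Let Row play U with probability p. Expected payoff against Left: (-5)p + (-1)(1−p) = −4p − 1; against Right: 0p + (-3)(1−p) = 3p − 3.
Setting these equal: −4p − 1 = 3p − 3 ⇒ −7p = -2 ⇒ p = 2/7, and the value is (-4)·(2/7) − 1 = -15/7.
For Column: with q = P(Left), equating U's and D's payoffs gives −5q = 2q − 3 ⇒ q = 3/7.

5/7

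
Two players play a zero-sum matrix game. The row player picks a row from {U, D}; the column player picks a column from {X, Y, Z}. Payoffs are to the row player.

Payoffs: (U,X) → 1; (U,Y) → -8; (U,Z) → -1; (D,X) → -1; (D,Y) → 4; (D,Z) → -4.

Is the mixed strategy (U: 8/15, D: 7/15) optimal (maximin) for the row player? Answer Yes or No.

Against X this mix gives (8/15)·1 + (7/15)·(-1) = 1/15.
Against Y this mix gives (8/15)·(-8) + (7/15)·4 = -12/5.
Against Z this mix gives (8/15)·(-1) + (7/15)·(-4) = -12/5.
All of the column player's active replies (Y, Z) yield -12/5, and no column does worse for the row player. The mix makes the column player indifferent and guarantees -12/5, so it is optimal.

Yes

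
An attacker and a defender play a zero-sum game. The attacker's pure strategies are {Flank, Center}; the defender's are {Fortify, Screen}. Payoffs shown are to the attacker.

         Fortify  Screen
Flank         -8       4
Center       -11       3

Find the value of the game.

Row minima: Flank → -8, Center → -11; maximin = -8.
Column maxima: Fortify → -8, Screen → 4; minimax = -8.
Since maximin = minimax = -8, there is a saddle point and the value is -8.

-8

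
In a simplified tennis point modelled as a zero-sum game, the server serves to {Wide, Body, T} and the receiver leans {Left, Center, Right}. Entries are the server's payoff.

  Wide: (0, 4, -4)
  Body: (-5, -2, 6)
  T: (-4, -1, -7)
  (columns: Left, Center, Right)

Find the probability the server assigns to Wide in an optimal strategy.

11/15

Row minima: Wide → -4, Body → -5, T → -7; maximin = -4.
Column maxima: Left → 0, Center → 4, Right → 6; minimax = 0.
-4 ≠ 0, so there is no saddle point; optimal play is mixed.
T is strictly dominated by Wide, so the server never plays it.
Center is strictly dominated by Left (it gives the server strictly more in every row), so the receiver never plays it.
On the remaining 2×2 (Wide, Body vs Left, Right):
Let the server play Wide with probability p. Expected payoff against Left: 0p + (-5)(1−p) = 5p − 5; against Right: (-4)p + 6(1−p) = −10p + 6.
Setting these equal: 5p − 5 = −10p + 6 ⇒ 15p = 11 ⇒ p = 11/15, and the value is (5)·(11/15) − 5 = -4/3.
For the receiver: with q = P(Left), equating Wide's and Body's payoffs gives 4q − 4 = −11q + 6 ⇒ q = 2/3.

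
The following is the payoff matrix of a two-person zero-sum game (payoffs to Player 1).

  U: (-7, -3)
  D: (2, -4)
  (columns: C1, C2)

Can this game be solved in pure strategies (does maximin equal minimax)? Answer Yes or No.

No

Row minima: U → -7, D → -4; maximin = -4.
Column maxima: C1 → 2, C2 → -3; minimax = -3.
-4 ≠ -3, so no pure-strategy equilibrium exists.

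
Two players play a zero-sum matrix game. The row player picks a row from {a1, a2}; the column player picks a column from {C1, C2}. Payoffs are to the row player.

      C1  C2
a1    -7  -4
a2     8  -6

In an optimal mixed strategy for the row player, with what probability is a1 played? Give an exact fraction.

Row minima: a1 → -7, a2 → -6; maximin = -6.
Column maxima: C1 → 8, C2 → -4; minimax = -4.
-6 ≠ -4, so there is no saddle point; optimal play is mixed.
Let the row player play a1 with probability p. Expected payoff against C1: (-7)p + 8(1−p) = −15p + 8; against C2: (-4)p + (-6)(1−p) = 2p − 6.
Setting these equal: −15p + 8 = 2p − 6 ⇒ −17p = -14 ⇒ p = 14/17, and the value is (-15)·(14/17) + 8 = -74/17.
For the column player: with q = P(C1), equating a1's and a2's payoffs gives −3q − 4 = 14q − 6 ⇒ q = 2/17.

14/17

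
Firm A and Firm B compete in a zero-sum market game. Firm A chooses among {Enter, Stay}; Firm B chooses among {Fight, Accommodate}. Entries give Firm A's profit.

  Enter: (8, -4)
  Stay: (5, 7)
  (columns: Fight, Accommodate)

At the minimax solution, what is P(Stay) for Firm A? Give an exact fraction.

6/7

Row minima: Enter → -4, Stay → 5; maximin = 5.
Column maxima: Fight → 8, Accommodate → 7; minimax = 7.
5 ≠ 7, so there is no saddle point; optimal play is mixed.
Let Firm A play Enter with probability p. Expected payoff against Fight: 8p + 5(1−p) = 3p + 5; against Accommodate: (-4)p + 7(1−p) = −11p + 7.
Setting these equal: 3p + 5 = −11p + 7 ⇒ 14p = 2 ⇒ p = 1/7, and the value is (3)·(1/7) + 5 = 38/7.
For Firm B: with q = P(Fight), equating Enter's and Stay's payoffs gives 12q − 4 = −2q + 7 ⇒ q = 11/14.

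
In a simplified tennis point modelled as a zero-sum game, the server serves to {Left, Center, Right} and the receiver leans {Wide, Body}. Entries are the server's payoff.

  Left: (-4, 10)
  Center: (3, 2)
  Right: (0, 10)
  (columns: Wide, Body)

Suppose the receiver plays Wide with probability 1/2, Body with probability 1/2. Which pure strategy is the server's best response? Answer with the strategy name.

Expected payoff of Left: (1/2)·(-4) + (1/2)·10 = 3.
Expected payoff of Center: (1/2)·3 + (1/2)·2 = 5/2.
Expected payoff of Right: (1/2)·0 + (1/2)·10 = 5.
The largest is 5, so the server's best response is Right.

Right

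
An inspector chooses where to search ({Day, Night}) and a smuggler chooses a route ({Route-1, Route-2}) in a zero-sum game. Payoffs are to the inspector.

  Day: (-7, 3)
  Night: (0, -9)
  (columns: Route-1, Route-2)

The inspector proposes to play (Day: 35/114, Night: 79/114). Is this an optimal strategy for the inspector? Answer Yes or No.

Against Route-1 this mix gives (35/114)·(-7) + (79/114)·0 = -245/114.
Against Route-2 this mix gives (35/114)·3 + (79/114)·(-9) = -101/19.
The smuggler will play Route-2, holding the inspector to -101/19. Shifting weight toward the row that does better against Route-2 would raise this floor (the equalizing mix achieves -63/19 against both Route-2 and Route-1), so the proposed strategy is not optimal.

No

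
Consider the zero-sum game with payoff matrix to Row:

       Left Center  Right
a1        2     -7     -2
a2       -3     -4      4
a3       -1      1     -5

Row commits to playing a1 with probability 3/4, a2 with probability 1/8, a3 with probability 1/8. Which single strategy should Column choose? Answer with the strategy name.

Center

If Column plays Left, Row's expected payoff is (3/4)·2 + (1/8)·(-3) + (1/8)·(-1) = 1.
If Column plays Center, Row's expected payoff is (3/4)·(-7) + (1/8)·(-4) + (1/8)·1 = -45/8.
If Column plays Right, Row's expected payoff is (3/4)·(-2) + (1/8)·4 + (1/8)·(-5) = -13/8.
Column minimizes Row's payoff; the smallest is -45/8, so the best response is Center.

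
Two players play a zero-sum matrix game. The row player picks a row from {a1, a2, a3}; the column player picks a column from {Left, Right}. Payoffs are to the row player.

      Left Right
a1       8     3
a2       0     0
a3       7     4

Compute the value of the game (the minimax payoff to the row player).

Row minima: a1 → 3, a2 → 0, a3 → 4; maximin = 4.
Column maxima: Left → 8, Right → 4; minimax = 4.
Since maximin = minimax = 4, there is a saddle point and the value is 4.

4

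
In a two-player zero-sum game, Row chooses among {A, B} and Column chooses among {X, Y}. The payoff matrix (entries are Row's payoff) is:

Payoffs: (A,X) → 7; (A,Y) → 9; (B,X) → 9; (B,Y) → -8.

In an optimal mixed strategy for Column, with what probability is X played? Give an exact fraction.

17/19

Row minima: A → 7, B → -8; maximin = 7.
Column maxima: X → 9, Y → 9; minimax = 9.
7 ≠ 9, so there is no saddle point; optimal play is mixed.
Let Row play A with probability p. Expected payoff against X: 7p + 9(1−p) = −2p + 9; against Y: 9p + (-8)(1−p) = 17p − 8.
Setting these equal: −2p + 9 = 17p − 8 ⇒ −19p = -17 ⇒ p = 17/19, and the value is (-2)·(17/19) + 9 = 137/19.
For Column: with q = P(X), equating A's and B's payoffs gives −2q + 9 = 17q − 8 ⇒ q = 17/19.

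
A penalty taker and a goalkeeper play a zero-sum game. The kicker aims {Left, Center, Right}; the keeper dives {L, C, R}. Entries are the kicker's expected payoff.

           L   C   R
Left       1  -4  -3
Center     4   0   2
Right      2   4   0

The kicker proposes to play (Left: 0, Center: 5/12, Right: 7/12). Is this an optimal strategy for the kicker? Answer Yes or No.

No

Against L this mix gives (5/12)·4 + (7/12)·2 = 17/6.
Against C this mix gives (5/12)·0 + (7/12)·4 = 7/3.
Against R this mix gives (5/12)·2 + (7/12)·0 = 5/6.
The keeper will play R, holding the kicker to 5/6. Shifting weight toward the row that does better against R would raise this floor (the equalizing mix achieves 4/3 against both R and C), so the proposed strategy is not optimal.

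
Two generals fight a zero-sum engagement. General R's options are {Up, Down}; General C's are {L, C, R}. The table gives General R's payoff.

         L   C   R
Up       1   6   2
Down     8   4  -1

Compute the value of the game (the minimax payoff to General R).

17/10

Row minima: Up → 1, Down → -1; maximin = 1.
Column maxima: L → 8, C → 6, R → 2; minimax = 2.
1 ≠ 2, so there is no saddle point; optimal play is mixed.
C is strictly dominated by R (it gives General R strictly more in every row), so General C never plays it.
On the remaining 2×2 (Up, Down vs L, R):
Let General R play Up with probability p. Expected payoff against L: 1p + 8(1−p) = −7p + 8; against R: 2p + (-1)(1−p) = 3p − 1.
Setting these equal: −7p + 8 = 3p − 1 ⇒ −10p = -9 ⇒ p = 9/10, and the value is (-7)·(9/10) + 8 = 17/10.
For General C: with q = P(L), equating Up's and Down's payoffs gives −q + 2 = 9q − 1 ⇒ q = 3/10.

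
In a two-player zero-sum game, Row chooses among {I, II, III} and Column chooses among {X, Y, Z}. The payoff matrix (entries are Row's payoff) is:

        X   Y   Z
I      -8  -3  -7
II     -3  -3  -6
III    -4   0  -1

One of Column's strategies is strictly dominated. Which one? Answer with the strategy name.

Y

Z holds Row's payoff strictly below Y in every row: -7 < -3, -6 < -3, -1 < 0.
So Y is strictly dominated for Column.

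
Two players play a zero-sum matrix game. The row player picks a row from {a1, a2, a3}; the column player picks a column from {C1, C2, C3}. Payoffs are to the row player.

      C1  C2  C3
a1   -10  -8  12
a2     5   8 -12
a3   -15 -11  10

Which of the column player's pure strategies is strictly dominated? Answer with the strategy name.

C2

C1 holds the row player's payoff strictly below C2 in every row: -10 < -8, 5 < 8, -15 < -11.
So C2 is strictly dominated for the column player.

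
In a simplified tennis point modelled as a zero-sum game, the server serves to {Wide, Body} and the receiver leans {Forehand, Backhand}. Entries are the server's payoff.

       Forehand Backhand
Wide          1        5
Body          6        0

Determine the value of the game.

3

Row minima: Wide → 1, Body → 0; maximin = 1.
Column maxima: Forehand → 6, Backhand → 5; minimax = 5.
1 ≠ 5, so there is no saddle point; optimal play is mixed.
Let the server play Wide with probability p. Expected payoff against Forehand: 1p + 6(1−p) = −5p + 6; against Backhand: 5p + 0(1−p) = 5p.
Setting these equal: −5p + 6 = 5p ⇒ −10p = -6 ⇒ p = 3/5, and the value is (-5)·(3/5) + 6 = 3.
For the receiver: with q = P(Forehand), equating Wide's and Body's payoffs gives −4q + 5 = 6q ⇒ q = 1/2.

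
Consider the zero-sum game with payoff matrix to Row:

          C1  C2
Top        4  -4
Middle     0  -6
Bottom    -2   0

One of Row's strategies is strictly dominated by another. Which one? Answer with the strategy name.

Middle

Top gives a strictly higher payoff than Middle against every column: 4 > 0, -4 > -6.
So Middle is strictly dominated and Row never plays it.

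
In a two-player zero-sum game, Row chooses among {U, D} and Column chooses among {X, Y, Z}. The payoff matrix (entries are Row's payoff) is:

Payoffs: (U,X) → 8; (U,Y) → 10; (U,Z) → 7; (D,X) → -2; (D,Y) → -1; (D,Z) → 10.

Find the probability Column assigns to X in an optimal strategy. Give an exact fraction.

Row minima: U → 7, D → -2; maximin = 7.
Column maxima: X → 8, Y → 10, Z → 10; minimax = 8.
7 ≠ 8, so there is no saddle point; optimal play is mixed.
Y is strictly dominated by X (it gives Row strictly more in every row), so Column never plays it.
On the remaining 2×2 (U, D vs X, Z):
Let Row play U with probability p. Expected payoff against X: 8p + (-2)(1−p) = 10p − 2; against Z: 7p + 10(1−p) = −3p + 10.
Setting these equal: 10p − 2 = −3p + 10 ⇒ 13p = 12 ⇒ p = 12/13, and the value is (10)·(12/13) − 2 = 94/13.
For Column: with q = P(X), equating U's and D's payoffs gives q + 7 = −12q + 10 ⇒ q = 3/13.

3/13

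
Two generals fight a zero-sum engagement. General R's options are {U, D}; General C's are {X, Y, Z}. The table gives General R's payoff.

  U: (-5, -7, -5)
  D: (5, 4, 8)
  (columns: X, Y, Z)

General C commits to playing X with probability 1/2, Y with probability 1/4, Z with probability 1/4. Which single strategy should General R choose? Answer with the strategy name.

Expected payoff of U: (1/2)·(-5) + (1/4)·(-7) + (1/4)·(-5) = -11/2.
Expected payoff of D: (1/2)·5 + (1/4)·4 + (1/4)·8 = 11/2.
The largest is 11/2, so General R's best response is D.

D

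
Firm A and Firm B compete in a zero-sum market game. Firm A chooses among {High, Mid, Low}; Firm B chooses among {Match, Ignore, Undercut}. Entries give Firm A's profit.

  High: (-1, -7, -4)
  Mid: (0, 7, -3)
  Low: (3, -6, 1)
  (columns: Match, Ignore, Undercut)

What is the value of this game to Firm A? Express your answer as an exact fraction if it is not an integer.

Row minima: High → -7, Mid → -3, Low → -6; maximin = -3.
Column maxima: Match → 3, Ignore → 7, Undercut → 1; minimax = 1.
-3 ≠ 1, so there is no saddle point; optimal play is mixed.
High is strictly dominated by Mid, so Firm A never plays it.
Match is strictly dominated by Undercut (it gives Firm A strictly more in every row), so Firm B never plays it.
On the remaining 2×2 (Mid, Low vs Ignore, Undercut):
Let Firm A play Mid with probability p. Expected payoff against Ignore: 7p + (-6)(1−p) = 13p − 6; against Undercut: (-3)p + 1(1−p) = −4p + 1.
Setting these equal: 13p − 6 = −4p + 1 ⇒ 17p = 7 ⇒ p = 7/17, and the value is (13)·(7/17) − 6 = -11/17.
For Firm B: with q = P(Ignore), equating Mid's and Low's payoffs gives 10q − 3 = −7q + 1 ⇒ q = 4/17.

-11/17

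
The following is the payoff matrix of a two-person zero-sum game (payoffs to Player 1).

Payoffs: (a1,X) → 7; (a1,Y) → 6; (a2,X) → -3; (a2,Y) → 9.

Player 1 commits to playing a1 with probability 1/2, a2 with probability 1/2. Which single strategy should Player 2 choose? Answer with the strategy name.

X

If Player 2 plays X, Player 1's expected payoff is (1/2)·7 + (1/2)·(-3) = 2.
If Player 2 plays Y, Player 1's expected payoff is (1/2)·6 + (1/2)·9 = 15/2.
Player 2 minimizes Player 1's payoff; the smallest is 2, so the best response is X.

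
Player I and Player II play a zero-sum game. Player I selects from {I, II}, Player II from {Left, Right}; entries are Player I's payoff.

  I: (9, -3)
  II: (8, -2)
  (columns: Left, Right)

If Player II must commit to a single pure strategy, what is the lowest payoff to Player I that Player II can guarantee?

Column maxima: Left → 9, Right → -2.
The smallest of these is -2.

-2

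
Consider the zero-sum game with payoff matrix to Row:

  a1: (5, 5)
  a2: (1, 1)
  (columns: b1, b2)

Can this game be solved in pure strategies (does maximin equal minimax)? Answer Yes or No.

Yes

Row minima: a1 → 5, a2 → 1; maximin = 5.
Column maxima: b1 → 5, b2 → 5; minimax = 5.
maximin = minimax = 5, so a saddle point exists.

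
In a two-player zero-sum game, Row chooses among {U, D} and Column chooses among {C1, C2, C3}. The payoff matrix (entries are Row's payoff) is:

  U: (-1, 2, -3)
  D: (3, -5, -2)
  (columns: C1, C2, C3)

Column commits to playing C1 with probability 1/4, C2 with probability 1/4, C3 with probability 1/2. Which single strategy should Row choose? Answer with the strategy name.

Expected payoff of U: (1/4)·(-1) + (1/4)·2 + (1/2)·(-3) = -5/4.
Expected payoff of D: (1/4)·3 + (1/4)·(-5) + (1/2)·(-2) = -3/2.
The largest is -5/4, so Row's best response is U.

U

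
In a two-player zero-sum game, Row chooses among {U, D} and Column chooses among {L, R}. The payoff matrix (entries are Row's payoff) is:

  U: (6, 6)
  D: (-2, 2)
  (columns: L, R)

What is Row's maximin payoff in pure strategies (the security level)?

6

Row minima: U → 6, D → -2.
The best of these is 6.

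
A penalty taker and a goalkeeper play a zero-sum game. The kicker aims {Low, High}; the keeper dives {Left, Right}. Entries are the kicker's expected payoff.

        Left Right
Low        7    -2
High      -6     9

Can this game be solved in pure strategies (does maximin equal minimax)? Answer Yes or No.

Row minima: Low → -2, High → -6; maximin = -2.
Column maxima: Left → 7, Right → 9; minimax = 7.
-2 ≠ 7, so no pure-strategy equilibrium exists.

No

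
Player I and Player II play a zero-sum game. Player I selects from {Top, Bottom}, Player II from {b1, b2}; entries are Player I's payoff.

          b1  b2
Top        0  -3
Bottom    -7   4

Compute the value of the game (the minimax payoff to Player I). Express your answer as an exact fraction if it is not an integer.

-3/2

Row minima: Top → -3, Bottom → -7; maximin = -3.
Column maxima: b1 → 0, b2 → 4; minimax = 0.
-3 ≠ 0, so there is no saddle point; optimal play is mixed.
Let Player I play Top with probability p. Expected payoff against b1: 0p + (-7)(1−p) = 7p − 7; against b2: (-3)p + 4(1−p) = −7p + 4.
Setting these equal: 7p − 7 = −7p + 4 ⇒ 14p = 11 ⇒ p = 11/14, and the value is (7)·(11/14) − 7 = -3/2.
For Player II: with q = P(b1), equating Top's and Bottom's payoffs gives 3q − 3 = −11q + 4 ⇒ q = 1/2.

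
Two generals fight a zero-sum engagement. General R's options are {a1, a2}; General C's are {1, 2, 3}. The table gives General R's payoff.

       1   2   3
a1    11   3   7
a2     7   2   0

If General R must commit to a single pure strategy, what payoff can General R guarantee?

Row minima: a1 → 3, a2 → 0.
The best of these is 3.

3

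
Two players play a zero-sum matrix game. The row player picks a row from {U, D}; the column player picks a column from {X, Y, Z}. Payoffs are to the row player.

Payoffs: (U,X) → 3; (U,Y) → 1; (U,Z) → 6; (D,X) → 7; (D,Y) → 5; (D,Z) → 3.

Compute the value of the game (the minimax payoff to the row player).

27/7

Row minima: U → 1, D → 3; maximin = 3.
Column maxima: X → 7, Y → 5, Z → 6; minimax = 5.
3 ≠ 5, so there is no saddle point; optimal play is mixed.
X is strictly dominated by Y (it gives the row player strictly more in every row), so the column player never plays it.
On the remaining 2×2 (U, D vs Y, Z):
Let the row player play U with probability p. Expected payoff against Y: 1p + 5(1−p) = −4p + 5; against Z: 6p + 3(1−p) = 3p + 3.
Setting these equal: −4p + 5 = 3p + 3 ⇒ −7p = -2 ⇒ p = 2/7, and the value is (-4)·(2/7) + 5 = 27/7.
For the column player: with q = P(Y), equating U's and D's payoffs gives −5q + 6 = 2q + 3 ⇒ q = 3/7.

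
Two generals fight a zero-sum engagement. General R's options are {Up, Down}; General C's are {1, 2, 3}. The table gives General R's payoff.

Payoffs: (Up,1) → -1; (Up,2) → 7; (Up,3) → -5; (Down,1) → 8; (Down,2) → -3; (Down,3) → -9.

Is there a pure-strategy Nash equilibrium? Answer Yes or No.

Yes

Row minima: Up → -5, Down → -9; maximin = -5.
Column maxima: 1 → 8, 2 → 7, 3 → -5; minimax = -5.
maximin = minimax = -5, so a saddle point exists.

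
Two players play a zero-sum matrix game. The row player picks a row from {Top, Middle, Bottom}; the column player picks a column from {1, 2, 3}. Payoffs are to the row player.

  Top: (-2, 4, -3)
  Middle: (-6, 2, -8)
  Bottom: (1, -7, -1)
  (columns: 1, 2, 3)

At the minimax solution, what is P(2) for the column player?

Row minima: Top → -3, Middle → -8, Bottom → -7; maximin = -3.
Column maxima: 1 → 1, 2 → 4, 3 → -1; minimax = -1.
-3 ≠ -1, so there is no saddle point; optimal play is mixed.
Middle is strictly dominated by Top, so the row player never plays it.
1 is strictly dominated by 3 (it gives the row player strictly more in every row), so the column player never plays it.
On the remaining 2×2 (Top, Bottom vs 2, 3):
Let the row player play Top with probability p. Expected payoff against 2: 4p + (-7)(1−p) = 11p − 7; against 3: (-3)p + (-1)(1−p) = −2p − 1.
Setting these equal: 11p − 7 = −2p − 1 ⇒ 13p = 6 ⇒ p = 6/13, and the value is (11)·(6/13) − 7 = -25/13.
For the column player: with q = P(2), equating Top's and Bottom's payoffs gives 7q − 3 = −6q − 1 ⇒ q = 2/13.

2/13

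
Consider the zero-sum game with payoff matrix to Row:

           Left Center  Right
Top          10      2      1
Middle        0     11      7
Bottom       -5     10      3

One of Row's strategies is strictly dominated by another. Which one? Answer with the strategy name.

Middle gives a strictly higher payoff than Bottom against every column: 0 > -5, 11 > 10, 7 > 3.
So Bottom is strictly dominated and Row never plays it.

Bottom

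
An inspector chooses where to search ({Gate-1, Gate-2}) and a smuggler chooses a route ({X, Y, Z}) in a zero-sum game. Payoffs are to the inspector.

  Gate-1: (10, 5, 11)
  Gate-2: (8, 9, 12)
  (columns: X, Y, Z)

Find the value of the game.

Row minima: Gate-1 → 5, Gate-2 → 8; maximin = 8.
Column maxima: X → 10, Y → 9, Z → 12; minimax = 9.
8 ≠ 9, so there is no saddle point; optimal play is mixed.
Z is strictly dominated by X (it gives the inspector strictly more in every row), so the smuggler never plays it.
On the remaining 2×2 (Gate-1, Gate-2 vs X, Y):
Let the inspector play Gate-1 with probability p. Expected payoff against X: 10p + 8(1−p) = 2p + 8; against Y: 5p + 9(1−p) = −4p + 9.
Setting these equal: 2p + 8 = −4p + 9 ⇒ 6p = 1 ⇒ p = 1/6, and the value is (2)·(1/6) + 8 = 25/3.
For the smuggler: with q = P(X), equating Gate-1's and Gate-2's payoffs gives 5q + 5 = −q + 9 ⇒ q = 2/3.

25/3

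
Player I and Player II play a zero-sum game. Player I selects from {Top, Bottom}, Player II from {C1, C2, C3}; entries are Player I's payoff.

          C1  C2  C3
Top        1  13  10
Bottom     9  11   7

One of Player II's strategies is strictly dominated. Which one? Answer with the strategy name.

C2

C1 holds Player I's payoff strictly below C2 in every row: 1 < 13, 9 < 11.
So C2 is strictly dominated for Player II.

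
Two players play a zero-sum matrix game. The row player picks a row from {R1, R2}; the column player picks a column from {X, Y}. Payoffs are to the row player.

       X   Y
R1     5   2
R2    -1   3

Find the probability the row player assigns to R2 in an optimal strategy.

3/7

Row minima: R1 → 2, R2 → -1; maximin = 2.
Column maxima: X → 5, Y → 3; minimax = 3.
2 ≠ 3, so there is no saddle point; optimal play is mixed.
Let the row player play R1 with probability p. Expected payoff against X: 5p + (-1)(1−p) = 6p − 1; against Y: 2p + 3(1−p) = −p + 3.
Setting these equal: 6p − 1 = −p + 3 ⇒ 7p = 4 ⇒ p = 4/7, and the value is (6)·(4/7) − 1 = 17/7.
For the column player: with q = P(X), equating R1's and R2's payoffs gives 3q + 2 = −4q + 3 ⇒ q = 1/7.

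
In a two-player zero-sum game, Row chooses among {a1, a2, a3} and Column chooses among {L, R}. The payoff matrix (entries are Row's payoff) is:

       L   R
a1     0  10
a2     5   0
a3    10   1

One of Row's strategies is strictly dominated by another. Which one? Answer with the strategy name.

a2

a3 gives a strictly higher payoff than a2 against every column: 10 > 5, 1 > 0.
So a2 is strictly dominated and Row never plays it.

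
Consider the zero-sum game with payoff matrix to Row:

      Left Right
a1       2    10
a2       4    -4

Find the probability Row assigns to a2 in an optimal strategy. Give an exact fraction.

Row minima: a1 → 2, a2 → -4; maximin = 2.
Column maxima: Left → 4, Right → 10; minimax = 4.
2 ≠ 4, so there is no saddle point; optimal play is mixed.
Let Row play a1 with probability p. Expected payoff against Left: 2p + 4(1−p) = −2p + 4; against Right: 10p + (-4)(1−p) = 14p − 4.
Setting these equal: −2p + 4 = 14p − 4 ⇒ −16p = -8 ⇒ p = 1/2, and the value is (-2)·(1/2) + 4 = 3.
For Column: with q = P(Left), equating a1's and a2's payoffs gives −8q + 10 = 8q − 4 ⇒ q = 7/8.

1/2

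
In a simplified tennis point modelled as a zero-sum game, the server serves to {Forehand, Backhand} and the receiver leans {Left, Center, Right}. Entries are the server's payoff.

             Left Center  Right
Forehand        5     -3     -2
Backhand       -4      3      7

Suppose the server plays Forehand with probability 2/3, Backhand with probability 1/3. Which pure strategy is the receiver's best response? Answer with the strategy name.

Center

If the receiver plays Left, the server's expected payoff is (2/3)·5 + (1/3)·(-4) = 2.
If the receiver plays Center, the server's expected payoff is (2/3)·(-3) + (1/3)·3 = -1.
If the receiver plays Right, the server's expected payoff is (2/3)·(-2) + (1/3)·7 = 1.
The receiver minimizes the server's payoff; the smallest is -1, so the best response is Center.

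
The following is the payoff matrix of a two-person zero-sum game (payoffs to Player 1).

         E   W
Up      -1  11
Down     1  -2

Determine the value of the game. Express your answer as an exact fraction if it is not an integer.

Row minima: Up → -1, Down → -2; maximin = -1.
Column maxima: E → 1, W → 11; minimax = 1.
-1 ≠ 1, so there is no saddle point; optimal play is mixed.
Let Player 1 play Up with probability p. Expected payoff against E: (-1)p + 1(1−p) = −2p + 1; against W: 11p + (-2)(1−p) = 13p − 2.
Setting these equal: −2p + 1 = 13p − 2 ⇒ −15p = -3 ⇒ p = 1/5, and the value is (-2)·(1/5) + 1 = 3/5.
For Player 2: with q = P(E), equating Up's and Down's payoffs gives −12q + 11 = 3q − 2 ⇒ q = 13/15.

3/5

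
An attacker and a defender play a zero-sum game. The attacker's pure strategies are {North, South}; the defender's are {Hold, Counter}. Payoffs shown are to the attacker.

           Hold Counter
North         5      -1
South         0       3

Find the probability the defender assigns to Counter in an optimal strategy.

Row minima: North → -1, South → 0; maximin = 0.
Column maxima: Hold → 5, Counter → 3; minimax = 3.
0 ≠ 3, so there is no saddle point; optimal play is mixed.
Let the attacker play North with probability p. Expected payoff against Hold: 5p + 0(1−p) = 5p; against Counter: (-1)p + 3(1−p) = −4p + 3.
Setting these equal: 5p = −4p + 3 ⇒ 9p = 3 ⇒ p = 1/3, and the value is (5)·(1/3) = 5/3.
For the defender: with q = P(Hold), equating North's and South's payoffs gives 6q − 1 = −3q + 3 ⇒ q = 4/9.

5/9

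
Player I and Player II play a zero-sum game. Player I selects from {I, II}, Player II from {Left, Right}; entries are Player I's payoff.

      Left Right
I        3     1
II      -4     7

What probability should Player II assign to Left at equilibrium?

Row minima: I → 1, II → -4; maximin = 1.
Column maxima: Left → 3, Right → 7; minimax = 3.
1 ≠ 3, so there is no saddle point; optimal play is mixed.
Let Player I play I with probability p. Expected payoff against Left: 3p + (-4)(1−p) = 7p − 4; against Right: 1p + 7(1−p) = −6p + 7.
Setting these equal: 7p − 4 = −6p + 7 ⇒ 13p = 11 ⇒ p = 11/13, and the value is (7)·(11/13) − 4 = 25/13.
For Player II: with q = P(Left), equating I's and II's payoffs gives 2q + 1 = −11q + 7 ⇒ q = 6/13.

6/13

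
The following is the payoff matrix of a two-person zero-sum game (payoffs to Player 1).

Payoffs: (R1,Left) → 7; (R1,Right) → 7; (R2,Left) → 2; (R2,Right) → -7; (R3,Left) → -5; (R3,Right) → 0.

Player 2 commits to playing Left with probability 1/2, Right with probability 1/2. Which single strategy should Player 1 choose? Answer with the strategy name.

R1

Expected payoff of R1: (1/2)·7 + (1/2)·7 = 7.
Expected payoff of R2: (1/2)·2 + (1/2)·(-7) = -5/2.
Expected payoff of R3: (1/2)·(-5) + (1/2)·0 = -5/2.
The largest is 7, so Player 1's best response is R1.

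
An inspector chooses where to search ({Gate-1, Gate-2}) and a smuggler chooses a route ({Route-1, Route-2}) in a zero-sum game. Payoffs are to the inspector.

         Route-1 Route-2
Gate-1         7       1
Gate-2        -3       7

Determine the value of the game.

13/4

Row minima: Gate-1 → 1, Gate-2 → -3; maximin = 1.
Column maxima: Route-1 → 7, Route-2 → 7; minimax = 7.
1 ≠ 7, so there is no saddle point; optimal play is mixed.
Let the inspector play Gate-1 with probability p. Expected payoff against Route-1: 7p + (-3)(1−p) = 10p − 3; against Route-2: 1p + 7(1−p) = −6p + 7.
Setting these equal: 10p − 3 = −6p + 7 ⇒ 16p = 10 ⇒ p = 5/8, and the value is (10)·(5/8) − 3 = 13/4.
For the smuggler: with q = P(Route-1), equating Gate-1's and Gate-2's payoffs gives 6q + 1 = −10q + 7 ⇒ q = 3/8.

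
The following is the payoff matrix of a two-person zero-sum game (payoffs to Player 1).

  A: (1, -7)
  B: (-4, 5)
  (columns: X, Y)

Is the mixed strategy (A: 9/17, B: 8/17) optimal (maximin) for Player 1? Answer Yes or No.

Yes

Against X this mix gives (9/17)·1 + (8/17)·(-4) = -23/17.
Against Y this mix gives (9/17)·(-7) + (8/17)·5 = -23/17.
All of Player 2's active replies (X, Y) yield -23/17, and no column does worse for Player 1. The mix makes Player 2 indifferent and guarantees -23/17, so it is optimal.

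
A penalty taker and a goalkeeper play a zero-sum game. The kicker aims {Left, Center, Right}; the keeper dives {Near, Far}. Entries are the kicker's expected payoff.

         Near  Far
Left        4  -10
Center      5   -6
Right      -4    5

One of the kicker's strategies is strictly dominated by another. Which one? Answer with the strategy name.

Left

Center gives a strictly higher payoff than Left against every column: 5 > 4, -6 > -10.
So Left is strictly dominated and the kicker never plays it.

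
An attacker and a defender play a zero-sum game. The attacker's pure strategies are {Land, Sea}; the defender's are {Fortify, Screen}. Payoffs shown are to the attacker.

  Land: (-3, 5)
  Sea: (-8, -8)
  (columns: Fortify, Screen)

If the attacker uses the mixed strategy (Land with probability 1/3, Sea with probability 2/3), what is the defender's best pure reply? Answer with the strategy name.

If the defender plays Fortify, the attacker's expected payoff is (1/3)·(-3) + (2/3)·(-8) = -19/3.
If the defender plays Screen, the attacker's expected payoff is (1/3)·5 + (2/3)·(-8) = -11/3.
The defender minimizes the attacker's payoff; the smallest is -19/3, so the best response is Fortify.

Fortify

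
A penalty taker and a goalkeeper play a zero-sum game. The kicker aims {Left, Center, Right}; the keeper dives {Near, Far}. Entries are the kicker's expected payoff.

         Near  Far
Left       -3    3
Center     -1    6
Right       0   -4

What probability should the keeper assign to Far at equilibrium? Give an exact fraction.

1/11

Row minima: Left → -3, Center → -1, Right → -4; maximin = -1.
Column maxima: Near → 0, Far → 6; minimax = 0.
-1 ≠ 0, so there is no saddle point; optimal play is mixed.
Left is strictly dominated by Center, so the kicker never plays it.
On the remaining 2×2 (Center, Right vs Near, Far):
Let the kicker play Center with probability p. Expected payoff against Near: (-1)p + 0(1−p) = −p; against Far: 6p + (-4)(1−p) = 10p − 4.
Setting these equal: −p = 10p − 4 ⇒ −11p = -4 ⇒ p = 4/11, and the value is (-1)·(4/11) = -4/11.
For the keeper: with q = P(Near), equating Center's and Right's payoffs gives −7q + 6 = 4q − 4 ⇒ q = 10/11.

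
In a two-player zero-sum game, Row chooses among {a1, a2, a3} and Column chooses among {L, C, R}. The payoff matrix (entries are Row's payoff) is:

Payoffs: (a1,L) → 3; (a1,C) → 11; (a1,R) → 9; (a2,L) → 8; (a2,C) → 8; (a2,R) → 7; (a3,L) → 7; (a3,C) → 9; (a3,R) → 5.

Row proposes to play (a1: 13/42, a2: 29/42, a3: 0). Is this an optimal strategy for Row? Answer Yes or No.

Against L this mix gives (13/42)·3 + (29/42)·8 = 271/42.
Against C this mix gives (13/42)·11 + (29/42)·8 = 125/14.
Against R this mix gives (13/42)·9 + (29/42)·7 = 160/21.
Column will play L, holding Row to 271/42. Shifting weight toward the row that does better against L would raise this floor (the equalizing mix achieves 51/7 against both L and R), so the proposed strategy is not optimal.

No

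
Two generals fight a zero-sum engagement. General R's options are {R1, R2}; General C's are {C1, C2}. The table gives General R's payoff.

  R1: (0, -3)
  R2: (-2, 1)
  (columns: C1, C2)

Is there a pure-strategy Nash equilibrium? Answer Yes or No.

No

Row minima: R1 → -3, R2 → -2; maximin = -2.
Column maxima: C1 → 0, C2 → 1; minimax = 0.
-2 ≠ 0, so no pure-strategy equilibrium exists.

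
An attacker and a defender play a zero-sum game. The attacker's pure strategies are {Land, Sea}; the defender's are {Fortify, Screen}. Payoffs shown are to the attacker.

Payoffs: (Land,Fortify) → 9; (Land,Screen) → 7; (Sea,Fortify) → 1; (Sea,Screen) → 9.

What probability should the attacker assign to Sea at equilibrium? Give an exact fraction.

Row minima: Land → 7, Sea → 1; maximin = 7.
Column maxima: Fortify → 9, Screen → 9; minimax = 9.
7 ≠ 9, so there is no saddle point; optimal play is mixed.
Let the attacker play Land with probability p. Expected payoff against Fortify: 9p + 1(1−p) = 8p + 1; against Screen: 7p + 9(1−p) = −2p + 9.
Setting these equal: 8p + 1 = −2p + 9 ⇒ 10p = 8 ⇒ p = 4/5, and the value is (8)·(4/5) + 1 = 37/5.
For the defender: with q = P(Fortify), equating Land's and Sea's payoffs gives 2q + 7 = −8q + 9 ⇒ q = 1/5.

1/5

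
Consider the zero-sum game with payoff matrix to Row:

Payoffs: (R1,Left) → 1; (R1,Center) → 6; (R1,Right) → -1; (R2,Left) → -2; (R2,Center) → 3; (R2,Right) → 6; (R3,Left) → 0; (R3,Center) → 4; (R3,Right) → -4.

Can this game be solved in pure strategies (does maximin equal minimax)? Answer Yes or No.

No

Row minima: R1 → -1, R2 → -2, R3 → -4; maximin = -1.
Column maxima: Left → 1, Center → 6, Right → 6; minimax = 1.
-1 ≠ 1, so no pure-strategy equilibrium exists.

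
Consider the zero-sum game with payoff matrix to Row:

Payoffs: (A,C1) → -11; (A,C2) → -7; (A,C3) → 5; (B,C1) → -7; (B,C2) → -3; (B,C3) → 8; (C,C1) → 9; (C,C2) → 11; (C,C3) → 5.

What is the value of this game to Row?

107/19

Row minima: A → -11, B → -7, C → 5; maximin = 5.
Column maxima: C1 → 9, C2 → 11, C3 → 8; minimax = 8.
5 ≠ 8, so there is no saddle point; optimal play is mixed.
A is strictly dominated by B, so Row never plays it.
C2 is strictly dominated by C1 (it gives Row strictly more in every row), so Column never plays it.
On the remaining 2×2 (B, C vs C1, C3):
Let Row play B with probability p. Expected payoff against C1: (-7)p + 9(1−p) = −16p + 9; against C3: 8p + 5(1−p) = 3p + 5.
Setting these equal: −16p + 9 = 3p + 5 ⇒ −19p = -4 ⇒ p = 4/19, and the value is (-16)·(4/19) + 9 = 107/19.
For Column: with q = P(C1), equating B's and C's payoffs gives −15q + 8 = 4q + 5 ⇒ q = 3/19.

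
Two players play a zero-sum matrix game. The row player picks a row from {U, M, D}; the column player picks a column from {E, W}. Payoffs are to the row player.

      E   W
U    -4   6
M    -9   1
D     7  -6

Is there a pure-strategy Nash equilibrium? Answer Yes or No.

No

Row minima: U → -4, M → -9, D → -6; maximin = -4.
Column maxima: E → 7, W → 6; minimax = 6.
-4 ≠ 6, so no pure-strategy equilibrium exists.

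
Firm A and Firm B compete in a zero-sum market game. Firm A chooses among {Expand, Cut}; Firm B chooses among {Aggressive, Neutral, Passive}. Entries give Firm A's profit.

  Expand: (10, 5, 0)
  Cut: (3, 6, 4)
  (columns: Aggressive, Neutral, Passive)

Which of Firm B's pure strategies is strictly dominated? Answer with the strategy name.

Passive holds Firm A's payoff strictly below Neutral in every row: 0 < 5, 4 < 6.
So Neutral is strictly dominated for Firm B.

Neutral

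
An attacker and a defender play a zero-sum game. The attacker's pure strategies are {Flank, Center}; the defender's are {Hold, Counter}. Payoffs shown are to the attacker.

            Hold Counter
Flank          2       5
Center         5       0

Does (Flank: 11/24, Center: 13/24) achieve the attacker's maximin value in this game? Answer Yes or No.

Against Hold this mix gives (11/24)·2 + (13/24)·5 = 29/8.
Against Counter this mix gives (11/24)·5 + (13/24)·0 = 55/24.
The defender will play Counter, holding the attacker to 55/24. Shifting weight toward the row that does better against Counter would raise this floor (the equalizing mix achieves 25/8 against both Counter and Hold), so the proposed strategy is not optimal.

No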